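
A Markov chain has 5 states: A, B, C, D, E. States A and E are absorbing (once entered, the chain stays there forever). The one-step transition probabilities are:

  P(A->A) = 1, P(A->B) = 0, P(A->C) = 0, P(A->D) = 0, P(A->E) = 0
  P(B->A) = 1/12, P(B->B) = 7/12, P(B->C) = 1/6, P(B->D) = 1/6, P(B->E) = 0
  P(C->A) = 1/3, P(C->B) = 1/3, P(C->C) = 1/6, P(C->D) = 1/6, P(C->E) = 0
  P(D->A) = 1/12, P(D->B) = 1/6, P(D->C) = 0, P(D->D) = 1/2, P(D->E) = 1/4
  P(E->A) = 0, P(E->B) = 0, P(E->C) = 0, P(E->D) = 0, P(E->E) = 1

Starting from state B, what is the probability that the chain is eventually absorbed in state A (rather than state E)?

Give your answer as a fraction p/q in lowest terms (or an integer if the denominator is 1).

Let a_i = P(absorbed in A | start in state i).
Boundary conditions: a_A = 1, a_E = 0.
For each transient state i, a_i = sum_j P(i->j) * a_j:
  a_B = 1/12*a_A + 7/12*a_B + 1/6*a_C + 1/6*a_D + 0*a_E
  a_C = 1/3*a_A + 1/3*a_B + 1/6*a_C + 1/6*a_D + 0*a_E
  a_D = 1/12*a_A + 1/6*a_B + 0*a_C + 1/2*a_D + 1/4*a_E

Substituting a_A = 1 and a_E = 0, rearrange to (I - Q) a = r where r[i] = P(i -> A):
  [5/12, -1/6, -1/6] . (a_B, a_C, a_D) = 1/12
  [-1/3, 5/6, -1/6] . (a_B, a_C, a_D) = 1/3
  [-1/6, 0, 1/2] . (a_B, a_C, a_D) = 1/12

Solving yields:
  a_B = 11/17
  a_C = 25/34
  a_D = 13/34

Starting state is B, so the absorption probability is a_B = 11/17.

Answer: 11/17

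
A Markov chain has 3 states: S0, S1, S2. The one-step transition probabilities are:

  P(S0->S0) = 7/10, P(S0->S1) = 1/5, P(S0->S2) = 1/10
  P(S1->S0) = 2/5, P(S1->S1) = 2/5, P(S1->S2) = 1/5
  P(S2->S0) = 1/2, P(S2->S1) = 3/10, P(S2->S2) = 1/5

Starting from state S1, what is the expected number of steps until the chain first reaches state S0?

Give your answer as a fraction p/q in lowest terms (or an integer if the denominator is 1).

Answer: 50/21

Derivation:
Let h_i = expected steps to first reach S0 from state i.
Boundary: h_S0 = 0.
First-step equations for the other states:
  h_S1 = 1 + 2/5*h_S0 + 2/5*h_S1 + 1/5*h_S2
  h_S2 = 1 + 1/2*h_S0 + 3/10*h_S1 + 1/5*h_S2

Substituting h_S0 = 0 and rearranging gives the linear system (I - Q) h = 1:
  [3/5, -1/5] . (h_S1, h_S2) = 1
  [-3/10, 4/5] . (h_S1, h_S2) = 1

Solving yields:
  h_S1 = 50/21
  h_S2 = 15/7

Starting state is S1, so the expected hitting time is h_S1 = 50/21.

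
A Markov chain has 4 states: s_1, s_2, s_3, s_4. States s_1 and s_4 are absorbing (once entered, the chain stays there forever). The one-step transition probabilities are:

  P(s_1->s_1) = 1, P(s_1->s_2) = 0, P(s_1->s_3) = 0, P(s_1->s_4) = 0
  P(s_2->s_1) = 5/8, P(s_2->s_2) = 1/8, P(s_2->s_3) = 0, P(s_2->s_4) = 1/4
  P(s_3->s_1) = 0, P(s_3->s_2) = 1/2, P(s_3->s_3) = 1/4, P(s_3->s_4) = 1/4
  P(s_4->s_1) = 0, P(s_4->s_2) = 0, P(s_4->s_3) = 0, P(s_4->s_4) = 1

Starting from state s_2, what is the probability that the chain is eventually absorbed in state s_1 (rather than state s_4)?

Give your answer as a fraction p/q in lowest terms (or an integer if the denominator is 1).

Let a_i = P(absorbed in s_1 | start in state i).
Boundary conditions: a_s_1 = 1, a_s_4 = 0.
For each transient state i, a_i = sum_j P(i->j) * a_j:
  a_s_2 = 5/8*a_s_1 + 1/8*a_s_2 + 0*a_s_3 + 1/4*a_s_4
  a_s_3 = 0*a_s_1 + 1/2*a_s_2 + 1/4*a_s_3 + 1/4*a_s_4

Substituting a_s_1 = 1 and a_s_4 = 0, rearrange to (I - Q) a = r where r[i] = P(i -> s_1):
  [7/8, 0] . (a_s_2, a_s_3) = 5/8
  [-1/2, 3/4] . (a_s_2, a_s_3) = 0

Solving yields:
  a_s_2 = 5/7
  a_s_3 = 10/21

Starting state is s_2, so the absorption probability is a_s_2 = 5/7.

Answer: 5/7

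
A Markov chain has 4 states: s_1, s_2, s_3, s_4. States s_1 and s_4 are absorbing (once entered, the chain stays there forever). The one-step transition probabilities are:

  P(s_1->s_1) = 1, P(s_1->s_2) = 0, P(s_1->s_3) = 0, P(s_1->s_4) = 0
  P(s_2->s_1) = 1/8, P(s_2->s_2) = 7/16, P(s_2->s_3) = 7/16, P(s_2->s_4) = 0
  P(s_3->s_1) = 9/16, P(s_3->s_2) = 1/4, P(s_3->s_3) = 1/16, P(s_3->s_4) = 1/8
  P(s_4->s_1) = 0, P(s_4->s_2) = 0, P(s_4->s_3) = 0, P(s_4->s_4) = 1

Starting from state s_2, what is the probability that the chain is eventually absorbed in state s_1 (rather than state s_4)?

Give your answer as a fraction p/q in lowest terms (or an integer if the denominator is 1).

Let a_i = P(absorbed in s_1 | start in state i).
Boundary conditions: a_s_1 = 1, a_s_4 = 0.
For each transient state i, a_i = sum_j P(i->j) * a_j:
  a_s_2 = 1/8*a_s_1 + 7/16*a_s_2 + 7/16*a_s_3 + 0*a_s_4
  a_s_3 = 9/16*a_s_1 + 1/4*a_s_2 + 1/16*a_s_3 + 1/8*a_s_4

Substituting a_s_1 = 1 and a_s_4 = 0, rearrange to (I - Q) a = r where r[i] = P(i -> s_1):
  [9/16, -7/16] . (a_s_2, a_s_3) = 1/8
  [-1/4, 15/16] . (a_s_2, a_s_3) = 9/16

Solving yields:
  a_s_2 = 93/107
  a_s_3 = 89/107

Starting state is s_2, so the absorption probability is a_s_2 = 93/107.

Answer: 93/107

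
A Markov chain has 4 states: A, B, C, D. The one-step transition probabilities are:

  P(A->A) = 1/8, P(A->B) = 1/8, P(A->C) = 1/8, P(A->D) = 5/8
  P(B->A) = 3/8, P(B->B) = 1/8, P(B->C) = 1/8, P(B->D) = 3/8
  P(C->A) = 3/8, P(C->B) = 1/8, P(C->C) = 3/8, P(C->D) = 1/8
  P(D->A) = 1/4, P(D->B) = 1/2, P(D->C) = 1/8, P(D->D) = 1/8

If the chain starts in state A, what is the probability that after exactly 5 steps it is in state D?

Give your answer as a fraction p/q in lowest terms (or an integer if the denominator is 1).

Answer: 2617/8192

Derivation:
Computing P^5 by repeated multiplication:
P^1 =
  A: [1/8, 1/8, 1/8, 5/8]
  B: [3/8, 1/8, 1/8, 3/8]
  C: [3/8, 1/8, 3/8, 1/8]
  D: [1/4, 1/2, 1/8, 1/8]
P^2 =
  A: [17/64, 23/64, 5/32, 7/32]
  B: [15/64, 17/64, 5/32, 11/32]
  C: [17/64, 11/64, 7/32, 11/32]
  D: [19/64, 11/64, 5/32, 3/8]
P^3 =
  A: [9/32, 53/256, 21/128, 89/256]
  B: [35/128, 65/256, 21/128, 79/256]
  C: [17/64, 65/256, 23/128, 77/256]
  D: [65/256, 17/64, 21/128, 81/256]
P^4 =
  A: [535/2048, 523/2048, 85/512, 325/1024]
  B: [549/2048, 493/2048, 85/512, 333/1024]
  C: [555/2048, 487/2048, 87/512, 329/1024]
  D: [557/2048, 499/2048, 85/512, 163/512]
P^5 =
  A: [553/2048, 1999/8192, 341/2048, 2617/8192]
  B: [1095/4096, 2023/8192, 341/2048, 2615/8192]
  C: [547/2048, 2011/8192, 343/2048, 2621/8192]
  D: [2189/8192, 1001/4096, 341/2048, 2637/8192]

(P^5)[A -> D] = 2617/8192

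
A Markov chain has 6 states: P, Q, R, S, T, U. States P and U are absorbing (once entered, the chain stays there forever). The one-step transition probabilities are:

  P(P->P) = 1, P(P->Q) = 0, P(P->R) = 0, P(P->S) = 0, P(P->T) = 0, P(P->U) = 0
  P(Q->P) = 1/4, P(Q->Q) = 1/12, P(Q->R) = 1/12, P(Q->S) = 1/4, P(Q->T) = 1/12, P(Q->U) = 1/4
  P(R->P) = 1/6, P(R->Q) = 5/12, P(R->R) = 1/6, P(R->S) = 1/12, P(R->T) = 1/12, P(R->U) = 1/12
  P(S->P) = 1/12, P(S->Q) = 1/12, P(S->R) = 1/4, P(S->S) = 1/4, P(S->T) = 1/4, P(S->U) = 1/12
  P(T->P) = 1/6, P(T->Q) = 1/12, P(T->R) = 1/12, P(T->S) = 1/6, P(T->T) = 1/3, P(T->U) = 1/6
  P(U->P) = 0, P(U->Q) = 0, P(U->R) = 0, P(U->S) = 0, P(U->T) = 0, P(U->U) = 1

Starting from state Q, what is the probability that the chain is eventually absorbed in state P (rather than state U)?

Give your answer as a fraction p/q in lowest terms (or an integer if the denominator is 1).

Let a_i = P(absorbed in P | start in state i).
Boundary conditions: a_P = 1, a_U = 0.
For each transient state i, a_i = sum_j P(i->j) * a_j:
  a_Q = 1/4*a_P + 1/12*a_Q + 1/12*a_R + 1/4*a_S + 1/12*a_T + 1/4*a_U
  a_R = 1/6*a_P + 5/12*a_Q + 1/6*a_R + 1/12*a_S + 1/12*a_T + 1/12*a_U
  a_S = 1/12*a_P + 1/12*a_Q + 1/4*a_R + 1/4*a_S + 1/4*a_T + 1/12*a_U
  a_T = 1/6*a_P + 1/12*a_Q + 1/12*a_R + 1/6*a_S + 1/3*a_T + 1/6*a_U

Substituting a_P = 1 and a_U = 0, rearrange to (I - Q) a = r where r[i] = P(i -> P):
  [11/12, -1/12, -1/4, -1/12] . (a_Q, a_R, a_S, a_T) = 1/4
  [-5/12, 5/6, -1/12, -1/12] . (a_Q, a_R, a_S, a_T) = 1/6
  [-1/12, -1/4, 3/4, -1/4] . (a_Q, a_R, a_S, a_T) = 1/12
  [-1/12, -1/12, -1/6, 2/3] . (a_Q, a_R, a_S, a_T) = 1/6

Solving yields:
  a_Q = 1421/2761
  a_R = 141/251
  a_S = 1457/2761
  a_T = 1426/2761

Starting state is Q, so the absorption probability is a_Q = 1421/2761.

Answer: 1421/2761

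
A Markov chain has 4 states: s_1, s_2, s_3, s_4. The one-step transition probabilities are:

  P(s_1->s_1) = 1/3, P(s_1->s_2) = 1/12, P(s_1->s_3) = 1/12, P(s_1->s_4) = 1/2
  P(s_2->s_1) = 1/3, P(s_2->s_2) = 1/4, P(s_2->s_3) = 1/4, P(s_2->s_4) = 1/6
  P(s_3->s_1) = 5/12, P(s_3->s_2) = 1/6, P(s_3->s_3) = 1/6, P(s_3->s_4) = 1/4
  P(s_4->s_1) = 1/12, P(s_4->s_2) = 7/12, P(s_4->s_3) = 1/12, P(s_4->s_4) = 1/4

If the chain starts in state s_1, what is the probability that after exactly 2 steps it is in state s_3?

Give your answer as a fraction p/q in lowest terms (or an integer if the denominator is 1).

Answer: 5/48

Derivation:
Computing P^2 by repeated multiplication:
P^1 =
  s_1: [1/3, 1/12, 1/12, 1/2]
  s_2: [1/3, 1/4, 1/4, 1/6]
  s_3: [5/12, 1/6, 1/6, 1/4]
  s_4: [1/12, 7/12, 1/12, 1/4]
P^2 =
  s_1: [31/144, 17/48, 5/48, 47/144]
  s_2: [5/16, 11/48, 7/48, 5/16]
  s_3: [41/144, 1/4, 1/8, 49/144]
  s_4: [5/18, 5/16, 3/16, 2/9]

(P^2)[s_1 -> s_3] = 5/48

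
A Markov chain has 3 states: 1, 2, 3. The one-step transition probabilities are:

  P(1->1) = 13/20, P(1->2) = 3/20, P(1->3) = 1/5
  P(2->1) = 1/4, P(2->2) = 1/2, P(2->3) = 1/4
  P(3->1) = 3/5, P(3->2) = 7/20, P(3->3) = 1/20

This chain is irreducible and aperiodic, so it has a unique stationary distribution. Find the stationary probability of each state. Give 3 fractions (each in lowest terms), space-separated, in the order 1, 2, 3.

Answer: 31/59 17/59 11/59

Derivation:
The stationary distribution satisfies pi = pi * P, i.e.:
  pi_1 = 13/20*pi_1 + 1/4*pi_2 + 3/5*pi_3
  pi_2 = 3/20*pi_1 + 1/2*pi_2 + 7/20*pi_3
  pi_3 = 1/5*pi_1 + 1/4*pi_2 + 1/20*pi_3
with normalization: pi_1 + pi_2 + pi_3 = 1.

Using the first 2 balance equations plus normalization, the linear system A*pi = b is:
  [-7/20, 1/4, 3/5] . pi = 0
  [3/20, -1/2, 7/20] . pi = 0
  [1, 1, 1] . pi = 1

Solving yields:
  pi_1 = 31/59
  pi_2 = 17/59
  pi_3 = 11/59

Verification (pi * P):
  31/59*13/20 + 17/59*1/4 + 11/59*3/5 = 31/59 = pi_1  (ok)
  31/59*3/20 + 17/59*1/2 + 11/59*7/20 = 17/59 = pi_2  (ok)
  31/59*1/5 + 17/59*1/4 + 11/59*1/20 = 11/59 = pi_3  (ok)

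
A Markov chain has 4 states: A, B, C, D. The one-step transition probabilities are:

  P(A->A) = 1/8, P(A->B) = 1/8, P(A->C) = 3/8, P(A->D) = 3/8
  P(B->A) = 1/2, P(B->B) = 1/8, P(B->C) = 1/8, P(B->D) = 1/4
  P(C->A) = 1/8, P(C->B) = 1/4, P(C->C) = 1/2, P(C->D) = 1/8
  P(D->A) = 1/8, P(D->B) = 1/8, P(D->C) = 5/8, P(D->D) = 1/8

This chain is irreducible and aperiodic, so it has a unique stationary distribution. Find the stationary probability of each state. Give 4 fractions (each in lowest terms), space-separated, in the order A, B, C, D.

Answer: 59/307 55/307 133/307 60/307

Derivation:
The stationary distribution satisfies pi = pi * P, i.e.:
  pi_A = 1/8*pi_A + 1/2*pi_B + 1/8*pi_C + 1/8*pi_D
  pi_B = 1/8*pi_A + 1/8*pi_B + 1/4*pi_C + 1/8*pi_D
  pi_C = 3/8*pi_A + 1/8*pi_B + 1/2*pi_C + 5/8*pi_D
  pi_D = 3/8*pi_A + 1/4*pi_B + 1/8*pi_C + 1/8*pi_D
with normalization: pi_A + pi_B + pi_C + pi_D = 1.

Using the first 3 balance equations plus normalization, the linear system A*pi = b is:
  [-7/8, 1/2, 1/8, 1/8] . pi = 0
  [1/8, -7/8, 1/4, 1/8] . pi = 0
  [3/8, 1/8, -1/2, 5/8] . pi = 0
  [1, 1, 1, 1] . pi = 1

Solving yields:
  pi_A = 59/307
  pi_B = 55/307
  pi_C = 133/307
  pi_D = 60/307

Verification (pi * P):
  59/307*1/8 + 55/307*1/2 + 133/307*1/8 + 60/307*1/8 = 59/307 = pi_A  (ok)
  59/307*1/8 + 55/307*1/8 + 133/307*1/4 + 60/307*1/8 = 55/307 = pi_B  (ok)
  59/307*3/8 + 55/307*1/8 + 133/307*1/2 + 60/307*5/8 = 133/307 = pi_C  (ok)
  59/307*3/8 + 55/307*1/4 + 133/307*1/8 + 60/307*1/8 = 60/307 = pi_D  (ok)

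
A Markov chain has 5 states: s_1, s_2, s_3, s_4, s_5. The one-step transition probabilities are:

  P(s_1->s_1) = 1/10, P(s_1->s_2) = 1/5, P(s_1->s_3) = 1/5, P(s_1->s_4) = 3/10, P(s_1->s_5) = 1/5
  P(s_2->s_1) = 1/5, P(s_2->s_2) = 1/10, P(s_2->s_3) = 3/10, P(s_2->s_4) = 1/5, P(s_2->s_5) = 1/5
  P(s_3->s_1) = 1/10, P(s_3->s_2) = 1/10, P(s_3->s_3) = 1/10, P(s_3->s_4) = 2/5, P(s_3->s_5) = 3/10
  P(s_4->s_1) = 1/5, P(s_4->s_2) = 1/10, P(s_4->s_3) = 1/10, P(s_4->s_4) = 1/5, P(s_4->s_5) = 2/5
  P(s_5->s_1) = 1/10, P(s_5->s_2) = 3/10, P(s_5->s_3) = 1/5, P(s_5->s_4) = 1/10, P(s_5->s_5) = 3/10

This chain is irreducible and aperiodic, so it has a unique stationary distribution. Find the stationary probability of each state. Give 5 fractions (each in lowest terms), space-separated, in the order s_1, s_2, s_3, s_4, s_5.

The stationary distribution satisfies pi = pi * P, i.e.:
  pi_s_1 = 1/10*pi_s_1 + 1/5*pi_s_2 + 1/10*pi_s_3 + 1/5*pi_s_4 + 1/10*pi_s_5
  pi_s_2 = 1/5*pi_s_1 + 1/10*pi_s_2 + 1/10*pi_s_3 + 1/10*pi_s_4 + 3/10*pi_s_5
  pi_s_3 = 1/5*pi_s_1 + 3/10*pi_s_2 + 1/10*pi_s_3 + 1/10*pi_s_4 + 1/5*pi_s_5
  pi_s_4 = 3/10*pi_s_1 + 1/5*pi_s_2 + 2/5*pi_s_3 + 1/5*pi_s_4 + 1/10*pi_s_5
  pi_s_5 = 1/5*pi_s_1 + 1/5*pi_s_2 + 3/10*pi_s_3 + 2/5*pi_s_4 + 3/10*pi_s_5
with normalization: pi_s_1 + pi_s_2 + pi_s_3 + pi_s_4 + pi_s_5 = 1.

Using the first 4 balance equations plus normalization, the linear system A*pi = b is:
  [-9/10, 1/5, 1/10, 1/5, 1/10] . pi = 0
  [1/5, -9/10, 1/10, 1/10, 3/10] . pi = 0
  [1/5, 3/10, -9/10, 1/10, 1/5] . pi = 0
  [3/10, 1/5, 2/5, -4/5, 1/10] . pi = 0
  [1, 1, 1, 1, 1] . pi = 1

Solving yields:
  pi_s_1 = 875/6284
  pi_s_2 = 2163/12568
  pi_s_3 = 1115/6284
  pi_s_4 = 2769/12568
  pi_s_5 = 457/1571

Verification (pi * P):
  875/6284*1/10 + 2163/12568*1/5 + 1115/6284*1/10 + 2769/12568*1/5 + 457/1571*1/10 = 875/6284 = pi_s_1  (ok)
  875/6284*1/5 + 2163/12568*1/10 + 1115/6284*1/10 + 2769/12568*1/10 + 457/1571*3/10 = 2163/12568 = pi_s_2  (ok)
  875/6284*1/5 + 2163/12568*3/10 + 1115/6284*1/10 + 2769/12568*1/10 + 457/1571*1/5 = 1115/6284 = pi_s_3  (ok)
  875/6284*3/10 + 2163/12568*1/5 + 1115/6284*2/5 + 2769/12568*1/5 + 457/1571*1/10 = 2769/12568 = pi_s_4  (ok)
  875/6284*1/5 + 2163/12568*1/5 + 1115/6284*3/10 + 2769/12568*2/5 + 457/1571*3/10 = 457/1571 = pi_s_5  (ok)

Answer: 875/6284 2163/12568 1115/6284 2769/12568 457/1571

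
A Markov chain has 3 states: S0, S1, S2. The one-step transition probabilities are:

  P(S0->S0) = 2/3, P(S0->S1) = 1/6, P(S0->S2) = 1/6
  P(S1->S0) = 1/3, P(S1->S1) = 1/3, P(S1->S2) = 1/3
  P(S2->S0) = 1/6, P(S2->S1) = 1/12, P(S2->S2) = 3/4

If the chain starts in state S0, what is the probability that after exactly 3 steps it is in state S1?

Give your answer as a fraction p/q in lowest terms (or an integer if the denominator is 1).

Answer: 149/864

Derivation:
Computing P^3 by repeated multiplication:
P^1 =
  S0: [2/3, 1/6, 1/6]
  S1: [1/3, 1/3, 1/3]
  S2: [1/6, 1/12, 3/4]
P^2 =
  S0: [19/36, 13/72, 7/24]
  S1: [7/18, 7/36, 5/12]
  S2: [19/72, 17/144, 89/144]
P^3 =
  S0: [199/432, 149/864, 317/864]
  S1: [85/216, 71/432, 191/432]
  S2: [275/864, 233/1728, 35/64]

(P^3)[S0 -> S1] = 149/864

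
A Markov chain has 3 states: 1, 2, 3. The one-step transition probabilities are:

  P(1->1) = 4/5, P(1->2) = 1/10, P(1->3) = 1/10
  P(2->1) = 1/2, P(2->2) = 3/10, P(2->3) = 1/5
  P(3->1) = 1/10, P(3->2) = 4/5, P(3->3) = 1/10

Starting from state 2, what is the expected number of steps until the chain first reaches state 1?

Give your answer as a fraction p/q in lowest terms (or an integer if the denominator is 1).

Let h_i = expected steps to first reach 1 from state i.
Boundary: h_1 = 0.
First-step equations for the other states:
  h_2 = 1 + 1/2*h_1 + 3/10*h_2 + 1/5*h_3
  h_3 = 1 + 1/10*h_1 + 4/5*h_2 + 1/10*h_3

Substituting h_1 = 0 and rearranging gives the linear system (I - Q) h = 1:
  [7/10, -1/5] . (h_2, h_3) = 1
  [-4/5, 9/10] . (h_2, h_3) = 1

Solving yields:
  h_2 = 110/47
  h_3 = 150/47

Starting state is 2, so the expected hitting time is h_2 = 110/47.

Answer: 110/47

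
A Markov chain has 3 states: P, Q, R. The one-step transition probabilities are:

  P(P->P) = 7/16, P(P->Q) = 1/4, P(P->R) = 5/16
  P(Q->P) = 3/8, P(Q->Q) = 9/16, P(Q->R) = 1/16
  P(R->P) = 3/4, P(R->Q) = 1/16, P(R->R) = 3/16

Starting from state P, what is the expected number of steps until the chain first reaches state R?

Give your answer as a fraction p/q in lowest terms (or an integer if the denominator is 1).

Answer: 176/39

Derivation:
Let h_i = expected steps to first reach R from state i.
Boundary: h_R = 0.
First-step equations for the other states:
  h_P = 1 + 7/16*h_P + 1/4*h_Q + 5/16*h_R
  h_Q = 1 + 3/8*h_P + 9/16*h_Q + 1/16*h_R

Substituting h_R = 0 and rearranging gives the linear system (I - Q) h = 1:
  [9/16, -1/4] . (h_P, h_Q) = 1
  [-3/8, 7/16] . (h_P, h_Q) = 1

Solving yields:
  h_P = 176/39
  h_Q = 80/13

Starting state is P, so the expected hitting time is h_P = 176/39.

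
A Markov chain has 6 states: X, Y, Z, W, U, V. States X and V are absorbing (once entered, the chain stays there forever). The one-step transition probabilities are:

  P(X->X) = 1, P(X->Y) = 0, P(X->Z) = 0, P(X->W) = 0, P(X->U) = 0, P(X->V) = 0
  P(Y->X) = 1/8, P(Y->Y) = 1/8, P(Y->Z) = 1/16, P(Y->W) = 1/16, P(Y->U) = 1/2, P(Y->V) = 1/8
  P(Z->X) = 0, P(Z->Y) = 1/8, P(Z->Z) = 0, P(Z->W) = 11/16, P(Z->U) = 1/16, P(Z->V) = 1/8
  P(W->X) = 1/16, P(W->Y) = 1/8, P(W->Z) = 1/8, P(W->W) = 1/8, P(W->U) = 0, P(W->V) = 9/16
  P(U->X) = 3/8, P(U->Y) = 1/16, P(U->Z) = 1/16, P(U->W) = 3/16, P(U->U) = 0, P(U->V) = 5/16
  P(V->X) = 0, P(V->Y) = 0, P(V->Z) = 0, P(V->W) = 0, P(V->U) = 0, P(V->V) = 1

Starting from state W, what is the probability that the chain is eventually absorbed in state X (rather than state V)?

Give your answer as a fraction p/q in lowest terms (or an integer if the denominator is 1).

Answer: 2151/13564

Derivation:
Let a_i = P(absorbed in X | start in state i).
Boundary conditions: a_X = 1, a_V = 0.
For each transient state i, a_i = sum_j P(i->j) * a_j:
  a_Y = 1/8*a_X + 1/8*a_Y + 1/16*a_Z + 1/16*a_W + 1/2*a_U + 1/8*a_V
  a_Z = 0*a_X + 1/8*a_Y + 0*a_Z + 11/16*a_W + 1/16*a_U + 1/8*a_V
  a_W = 1/16*a_X + 1/8*a_Y + 1/8*a_Z + 1/8*a_W + 0*a_U + 9/16*a_V
  a_U = 3/8*a_X + 1/16*a_Y + 1/16*a_Z + 3/16*a_W + 0*a_U + 5/16*a_V

Substituting a_X = 1 and a_V = 0, rearrange to (I - Q) a = r where r[i] = P(i -> X):
  [7/8, -1/16, -1/16, -1/2] . (a_Y, a_Z, a_W, a_U) = 1/8
  [-1/8, 1, -11/16, -1/16] . (a_Y, a_Z, a_W, a_U) = 0
  [-1/8, -1/8, 7/8, 0] . (a_Y, a_Z, a_W, a_U) = 1/16
  [-1/16, -1/16, -3/16, 1] . (a_Y, a_Z, a_W, a_U) = 3/8

Solving yields:
  a_Y = 8561/20346
  a_Z = 7703/40692
  a_W = 2151/13564
  a_U = 6007/13564

Starting state is W, so the absorption probability is a_W = 2151/13564.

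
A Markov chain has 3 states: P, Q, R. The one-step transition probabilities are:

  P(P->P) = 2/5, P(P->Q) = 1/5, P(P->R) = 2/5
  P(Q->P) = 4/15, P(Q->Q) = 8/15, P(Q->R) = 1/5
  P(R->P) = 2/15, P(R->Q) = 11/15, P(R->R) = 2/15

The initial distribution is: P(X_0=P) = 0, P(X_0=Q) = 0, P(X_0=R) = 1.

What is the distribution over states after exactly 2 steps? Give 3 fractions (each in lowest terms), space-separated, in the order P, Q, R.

Propagating the distribution step by step (d_{t+1} = d_t * P):
d_0 = (P=0, Q=0, R=1)
  d_1[P] = 0*2/5 + 0*4/15 + 1*2/15 = 2/15
  d_1[Q] = 0*1/5 + 0*8/15 + 1*11/15 = 11/15
  d_1[R] = 0*2/5 + 0*1/5 + 1*2/15 = 2/15
d_1 = (P=2/15, Q=11/15, R=2/15)
  d_2[P] = 2/15*2/5 + 11/15*4/15 + 2/15*2/15 = 4/15
  d_2[Q] = 2/15*1/5 + 11/15*8/15 + 2/15*11/15 = 116/225
  d_2[R] = 2/15*2/5 + 11/15*1/5 + 2/15*2/15 = 49/225
d_2 = (P=4/15, Q=116/225, R=49/225)

Answer: 4/15 116/225 49/225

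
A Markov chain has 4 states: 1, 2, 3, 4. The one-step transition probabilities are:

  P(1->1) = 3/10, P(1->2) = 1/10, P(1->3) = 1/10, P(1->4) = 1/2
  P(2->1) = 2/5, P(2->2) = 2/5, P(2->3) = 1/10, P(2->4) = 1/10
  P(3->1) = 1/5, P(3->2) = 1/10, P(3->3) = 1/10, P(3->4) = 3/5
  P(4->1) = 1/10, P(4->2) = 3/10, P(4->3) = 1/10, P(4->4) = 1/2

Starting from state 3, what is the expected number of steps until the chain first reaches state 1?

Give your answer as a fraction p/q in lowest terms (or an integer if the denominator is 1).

Answer: 290/61

Derivation:
Let h_i = expected steps to first reach 1 from state i.
Boundary: h_1 = 0.
First-step equations for the other states:
  h_2 = 1 + 2/5*h_1 + 2/5*h_2 + 1/10*h_3 + 1/10*h_4
  h_3 = 1 + 1/5*h_1 + 1/10*h_2 + 1/10*h_3 + 3/5*h_4
  h_4 = 1 + 1/10*h_1 + 3/10*h_2 + 1/10*h_3 + 1/2*h_4

Substituting h_1 = 0 and rearranging gives the linear system (I - Q) h = 1:
  [3/5, -1/10, -1/10] . (h_2, h_3, h_4) = 1
  [-1/10, 9/10, -3/5] . (h_2, h_3, h_4) = 1
  [-3/10, -1/10, 1/2] . (h_2, h_3, h_4) = 1

Solving yields:
  h_2 = 200/61
  h_3 = 290/61
  h_4 = 300/61

Starting state is 3, so the expected hitting time is h_3 = 290/61.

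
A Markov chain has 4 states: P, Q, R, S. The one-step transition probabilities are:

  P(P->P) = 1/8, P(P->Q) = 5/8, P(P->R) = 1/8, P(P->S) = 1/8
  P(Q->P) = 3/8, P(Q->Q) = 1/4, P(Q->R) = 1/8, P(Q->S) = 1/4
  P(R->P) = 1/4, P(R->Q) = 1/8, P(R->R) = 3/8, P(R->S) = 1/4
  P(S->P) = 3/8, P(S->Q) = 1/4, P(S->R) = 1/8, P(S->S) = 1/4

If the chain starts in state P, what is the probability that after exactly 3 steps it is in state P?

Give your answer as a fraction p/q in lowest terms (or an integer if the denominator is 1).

Answer: 35/128

Derivation:
Computing P^3 by repeated multiplication:
P^1 =
  P: [1/8, 5/8, 1/8, 1/8]
  Q: [3/8, 1/4, 1/8, 1/4]
  R: [1/4, 1/8, 3/8, 1/4]
  S: [3/8, 1/4, 1/8, 1/4]
P^2 =
  P: [21/64, 9/32, 5/32, 15/64]
  Q: [17/64, 3/8, 5/32, 13/64]
  R: [17/64, 19/64, 7/32, 7/32]
  S: [17/64, 3/8, 5/32, 13/64]
P^3 =
  P: [35/128, 181/512, 21/128, 107/512]
  Q: [37/128, 169/512, 21/128, 111/512]
  R: [9/32, 165/512, 23/128, 111/512]
  S: [37/128, 169/512, 21/128, 111/512]

(P^3)[P -> P] = 35/128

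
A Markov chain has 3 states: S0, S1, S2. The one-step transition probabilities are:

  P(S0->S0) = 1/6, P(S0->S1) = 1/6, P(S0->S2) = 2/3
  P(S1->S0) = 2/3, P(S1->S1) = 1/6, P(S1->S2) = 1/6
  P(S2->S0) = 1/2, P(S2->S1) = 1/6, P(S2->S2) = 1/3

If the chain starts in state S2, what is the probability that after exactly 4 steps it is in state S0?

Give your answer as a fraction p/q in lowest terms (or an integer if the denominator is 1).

Answer: 127/324

Derivation:
Computing P^4 by repeated multiplication:
P^1 =
  S0: [1/6, 1/6, 2/3]
  S1: [2/3, 1/6, 1/6]
  S2: [1/2, 1/6, 1/3]
P^2 =
  S0: [17/36, 1/6, 13/36]
  S1: [11/36, 1/6, 19/36]
  S2: [13/36, 1/6, 17/36]
P^3 =
  S0: [10/27, 1/6, 25/54]
  S1: [23/54, 1/6, 11/27]
  S2: [11/27, 1/6, 23/54]
P^4 =
  S0: [131/324, 1/6, 139/324]
  S1: [125/324, 1/6, 145/324]
  S2: [127/324, 1/6, 143/324]

(P^4)[S2 -> S0] = 127/324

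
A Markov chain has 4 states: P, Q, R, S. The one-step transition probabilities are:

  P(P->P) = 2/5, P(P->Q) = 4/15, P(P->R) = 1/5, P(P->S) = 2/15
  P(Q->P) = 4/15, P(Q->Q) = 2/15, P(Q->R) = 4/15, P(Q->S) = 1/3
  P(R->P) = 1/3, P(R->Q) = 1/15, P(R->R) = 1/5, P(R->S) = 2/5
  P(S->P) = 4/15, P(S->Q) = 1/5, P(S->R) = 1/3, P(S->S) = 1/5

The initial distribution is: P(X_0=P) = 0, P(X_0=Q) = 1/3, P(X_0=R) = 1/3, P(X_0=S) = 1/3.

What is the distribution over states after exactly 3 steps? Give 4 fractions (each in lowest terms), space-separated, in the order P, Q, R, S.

Propagating the distribution step by step (d_{t+1} = d_t * P):
d_0 = (P=0, Q=1/3, R=1/3, S=1/3)
  d_1[P] = 0*2/5 + 1/3*4/15 + 1/3*1/3 + 1/3*4/15 = 13/45
  d_1[Q] = 0*4/15 + 1/3*2/15 + 1/3*1/15 + 1/3*1/5 = 2/15
  d_1[R] = 0*1/5 + 1/3*4/15 + 1/3*1/5 + 1/3*1/3 = 4/15
  d_1[S] = 0*2/15 + 1/3*1/3 + 1/3*2/5 + 1/3*1/5 = 14/45
d_1 = (P=13/45, Q=2/15, R=4/15, S=14/45)
  d_2[P] = 13/45*2/5 + 2/15*4/15 + 4/15*1/3 + 14/45*4/15 = 218/675
  d_2[Q] = 13/45*4/15 + 2/15*2/15 + 4/15*1/15 + 14/45*1/5 = 118/675
  d_2[R] = 13/45*1/5 + 2/15*4/15 + 4/15*1/5 + 14/45*1/3 = 169/675
  d_2[S] = 13/45*2/15 + 2/15*1/3 + 4/15*2/5 + 14/45*1/5 = 34/135
d_2 = (P=218/675, Q=118/675, R=169/675, S=34/135)
  d_3[P] = 218/675*2/5 + 118/675*4/15 + 169/675*1/3 + 34/135*4/15 = 661/2025
  d_3[Q] = 218/675*4/15 + 118/675*2/15 + 169/675*1/15 + 34/135*1/5 = 1787/10125
  d_3[R] = 218/675*1/5 + 118/675*4/15 + 169/675*1/5 + 34/135*1/3 = 2483/10125
  d_3[S] = 218/675*2/15 + 118/675*1/3 + 169/675*2/5 + 34/135*1/5 = 34/135
d_3 = (P=661/2025, Q=1787/10125, R=2483/10125, S=34/135)

Answer: 661/2025 1787/10125 2483/10125 34/135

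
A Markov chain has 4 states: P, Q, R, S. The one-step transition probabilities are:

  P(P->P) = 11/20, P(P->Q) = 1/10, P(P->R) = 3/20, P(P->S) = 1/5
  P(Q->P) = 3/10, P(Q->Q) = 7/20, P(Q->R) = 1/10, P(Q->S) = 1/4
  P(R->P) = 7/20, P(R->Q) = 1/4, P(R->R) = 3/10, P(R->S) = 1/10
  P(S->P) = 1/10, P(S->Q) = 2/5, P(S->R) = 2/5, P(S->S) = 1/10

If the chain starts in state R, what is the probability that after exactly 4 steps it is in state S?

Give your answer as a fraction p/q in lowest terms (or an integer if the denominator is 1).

Computing P^4 by repeated multiplication:
P^1 =
  P: [11/20, 1/10, 3/20, 1/5]
  Q: [3/10, 7/20, 1/10, 1/4]
  R: [7/20, 1/4, 3/10, 1/10]
  S: [1/10, 2/5, 2/5, 1/10]
P^2 =
  P: [81/200, 83/400, 87/400, 17/100]
  Q: [33/100, 111/400, 21/100, 73/400]
  R: [153/400, 19/80, 83/400, 69/400]
  S: [13/40, 29/100, 43/200, 17/100]
P^3 =
  P: [121/320, 471/2000, 859/4000, 1373/8000]
  Q: [713/2000, 409/1600, 853/4000, 1397/8000]
  R: [743/2000, 969/4000, 1699/8000, 1391/8000]
  S: [179/500, 1023/4000, 841/4000, 22/125]
P^4 =
  P: [59351/160000, 9703/40000, 6827/32000, 13851/80000]
  Q: [29189/80000, 1589/6400, 17029/80000, 27839/160000]
  R: [11799/32000, 39133/160000, 17057/80000, 13879/80000]
  S: [5837/16000, 9931/40000, 851/4000, 13933/80000]

(P^4)[R -> S] = 13879/80000

Answer: 13879/80000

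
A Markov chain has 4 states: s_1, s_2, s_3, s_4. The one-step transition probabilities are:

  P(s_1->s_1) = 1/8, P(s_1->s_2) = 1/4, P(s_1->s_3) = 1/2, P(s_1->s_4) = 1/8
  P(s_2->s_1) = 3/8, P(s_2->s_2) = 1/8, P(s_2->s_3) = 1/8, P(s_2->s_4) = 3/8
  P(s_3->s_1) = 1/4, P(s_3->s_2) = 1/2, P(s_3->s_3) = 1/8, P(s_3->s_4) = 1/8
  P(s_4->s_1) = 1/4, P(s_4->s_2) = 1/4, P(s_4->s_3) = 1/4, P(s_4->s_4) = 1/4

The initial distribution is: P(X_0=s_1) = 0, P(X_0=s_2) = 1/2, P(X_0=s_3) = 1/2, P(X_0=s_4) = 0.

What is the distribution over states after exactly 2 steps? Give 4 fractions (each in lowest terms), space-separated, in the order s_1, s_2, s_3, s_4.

Propagating the distribution step by step (d_{t+1} = d_t * P):
d_0 = (s_1=0, s_2=1/2, s_3=1/2, s_4=0)
  d_1[s_1] = 0*1/8 + 1/2*3/8 + 1/2*1/4 + 0*1/4 = 5/16
  d_1[s_2] = 0*1/4 + 1/2*1/8 + 1/2*1/2 + 0*1/4 = 5/16
  d_1[s_3] = 0*1/2 + 1/2*1/8 + 1/2*1/8 + 0*1/4 = 1/8
  d_1[s_4] = 0*1/8 + 1/2*3/8 + 1/2*1/8 + 0*1/4 = 1/4
d_1 = (s_1=5/16, s_2=5/16, s_3=1/8, s_4=1/4)
  d_2[s_1] = 5/16*1/8 + 5/16*3/8 + 1/8*1/4 + 1/4*1/4 = 1/4
  d_2[s_2] = 5/16*1/4 + 5/16*1/8 + 1/8*1/2 + 1/4*1/4 = 31/128
  d_2[s_3] = 5/16*1/2 + 5/16*1/8 + 1/8*1/8 + 1/4*1/4 = 35/128
  d_2[s_4] = 5/16*1/8 + 5/16*3/8 + 1/8*1/8 + 1/4*1/4 = 15/64
d_2 = (s_1=1/4, s_2=31/128, s_3=35/128, s_4=15/64)

Answer: 1/4 31/128 35/128 15/64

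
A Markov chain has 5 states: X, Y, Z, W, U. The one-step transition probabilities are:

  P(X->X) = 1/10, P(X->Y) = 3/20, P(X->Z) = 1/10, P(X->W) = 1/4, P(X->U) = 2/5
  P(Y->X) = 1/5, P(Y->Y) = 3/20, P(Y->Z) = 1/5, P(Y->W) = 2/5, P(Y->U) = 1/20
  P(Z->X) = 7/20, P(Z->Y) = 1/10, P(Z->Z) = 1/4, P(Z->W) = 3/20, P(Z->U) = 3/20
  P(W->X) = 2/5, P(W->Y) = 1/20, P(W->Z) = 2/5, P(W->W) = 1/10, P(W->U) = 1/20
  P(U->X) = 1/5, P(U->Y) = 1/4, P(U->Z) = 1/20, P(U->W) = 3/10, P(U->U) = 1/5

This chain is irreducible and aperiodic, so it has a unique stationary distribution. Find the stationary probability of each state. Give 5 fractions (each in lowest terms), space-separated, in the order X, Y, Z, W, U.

The stationary distribution satisfies pi = pi * P, i.e.:
  pi_X = 1/10*pi_X + 1/5*pi_Y + 7/20*pi_Z + 2/5*pi_W + 1/5*pi_U
  pi_Y = 3/20*pi_X + 3/20*pi_Y + 1/10*pi_Z + 1/20*pi_W + 1/4*pi_U
  pi_Z = 1/10*pi_X + 1/5*pi_Y + 1/4*pi_Z + 2/5*pi_W + 1/20*pi_U
  pi_W = 1/4*pi_X + 2/5*pi_Y + 3/20*pi_Z + 1/10*pi_W + 3/10*pi_U
  pi_U = 2/5*pi_X + 1/20*pi_Y + 3/20*pi_Z + 1/20*pi_W + 1/5*pi_U
with normalization: pi_X + pi_Y + pi_Z + pi_W + pi_U = 1.

Using the first 4 balance equations plus normalization, the linear system A*pi = b is:
  [-9/10, 1/5, 7/20, 2/5, 1/5] . pi = 0
  [3/20, -17/20, 1/10, 1/20, 1/4] . pi = 0
  [1/10, 1/5, -3/4, 2/5, 1/20] . pi = 0
  [1/4, 2/5, 3/20, -9/10, 3/10] . pi = 0
  [1, 1, 1, 1, 1] . pi = 1

Solving yields:
  pi_X = 5133/20497
  pi_Y = 5571/40994
  pi_Z = 20736/102485
  pi_W = 46241/204970
  pi_U = 19036/102485

Verification (pi * P):
  5133/20497*1/10 + 5571/40994*1/5 + 20736/102485*7/20 + 46241/204970*2/5 + 19036/102485*1/5 = 5133/20497 = pi_X  (ok)
  5133/20497*3/20 + 5571/40994*3/20 + 20736/102485*1/10 + 46241/204970*1/20 + 19036/102485*1/4 = 5571/40994 = pi_Y  (ok)
  5133/20497*1/10 + 5571/40994*1/5 + 20736/102485*1/4 + 46241/204970*2/5 + 19036/102485*1/20 = 20736/102485 = pi_Z  (ok)
  5133/20497*1/4 + 5571/40994*2/5 + 20736/102485*3/20 + 46241/204970*1/10 + 19036/102485*3/10 = 46241/204970 = pi_W  (ok)
  5133/20497*2/5 + 5571/40994*1/20 + 20736/102485*3/20 + 46241/204970*1/20 + 19036/102485*1/5 = 19036/102485 = pi_U  (ok)

Answer: 5133/20497 5571/40994 20736/102485 46241/204970 19036/102485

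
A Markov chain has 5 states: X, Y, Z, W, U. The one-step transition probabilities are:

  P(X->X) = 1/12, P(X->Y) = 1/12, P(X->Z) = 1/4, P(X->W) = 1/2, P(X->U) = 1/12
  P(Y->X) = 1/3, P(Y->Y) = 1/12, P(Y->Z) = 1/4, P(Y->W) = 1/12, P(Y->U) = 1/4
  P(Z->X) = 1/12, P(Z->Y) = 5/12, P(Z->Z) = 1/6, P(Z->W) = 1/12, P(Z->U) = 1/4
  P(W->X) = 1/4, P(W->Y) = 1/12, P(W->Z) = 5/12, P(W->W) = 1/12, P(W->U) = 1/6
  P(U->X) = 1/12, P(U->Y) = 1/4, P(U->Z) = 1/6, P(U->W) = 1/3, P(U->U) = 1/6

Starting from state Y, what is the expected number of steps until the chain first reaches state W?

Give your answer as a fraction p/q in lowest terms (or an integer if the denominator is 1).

Let h_i = expected steps to first reach W from state i.
Boundary: h_W = 0.
First-step equations for the other states:
  h_X = 1 + 1/12*h_X + 1/12*h_Y + 1/4*h_Z + 1/2*h_W + 1/12*h_U
  h_Y = 1 + 1/3*h_X + 1/12*h_Y + 1/4*h_Z + 1/12*h_W + 1/4*h_U
  h_Z = 1 + 1/12*h_X + 5/12*h_Y + 1/6*h_Z + 1/12*h_W + 1/4*h_U
  h_U = 1 + 1/12*h_X + 1/4*h_Y + 1/6*h_Z + 1/3*h_W + 1/6*h_U

Substituting h_W = 0 and rearranging gives the linear system (I - Q) h = 1:
  [11/12, -1/12, -1/4, -1/12] . (h_X, h_Y, h_Z, h_U) = 1
  [-1/3, 11/12, -1/4, -1/4] . (h_X, h_Y, h_Z, h_U) = 1
  [-1/12, -5/12, 5/6, -1/4] . (h_X, h_Y, h_Z, h_U) = 1
  [-1/12, -1/4, -1/6, 5/6] . (h_X, h_Y, h_Z, h_U) = 1

Solving yields:
  h_X = 20352/6215
  h_Y = 29556/6215
  h_Z = 576/113
  h_U = 24696/6215

Starting state is Y, so the expected hitting time is h_Y = 29556/6215.

Answer: 29556/6215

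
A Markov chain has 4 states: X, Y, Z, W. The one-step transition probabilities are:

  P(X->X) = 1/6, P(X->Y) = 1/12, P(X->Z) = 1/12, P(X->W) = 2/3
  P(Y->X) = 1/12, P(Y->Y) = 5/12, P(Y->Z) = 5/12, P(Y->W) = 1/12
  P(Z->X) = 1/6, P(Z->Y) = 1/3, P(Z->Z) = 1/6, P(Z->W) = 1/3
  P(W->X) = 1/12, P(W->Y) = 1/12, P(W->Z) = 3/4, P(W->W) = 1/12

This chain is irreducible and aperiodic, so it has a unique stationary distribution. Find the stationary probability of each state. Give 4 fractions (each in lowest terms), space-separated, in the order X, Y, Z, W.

Answer: 58/467 245/934 171/467 231/934

Derivation:
The stationary distribution satisfies pi = pi * P, i.e.:
  pi_X = 1/6*pi_X + 1/12*pi_Y + 1/6*pi_Z + 1/12*pi_W
  pi_Y = 1/12*pi_X + 5/12*pi_Y + 1/3*pi_Z + 1/12*pi_W
  pi_Z = 1/12*pi_X + 5/12*pi_Y + 1/6*pi_Z + 3/4*pi_W
  pi_W = 2/3*pi_X + 1/12*pi_Y + 1/3*pi_Z + 1/12*pi_W
with normalization: pi_X + pi_Y + pi_Z + pi_W = 1.

Using the first 3 balance equations plus normalization, the linear system A*pi = b is:
  [-5/6, 1/12, 1/6, 1/12] . pi = 0
  [1/12, -7/12, 1/3, 1/12] . pi = 0
  [1/12, 5/12, -5/6, 3/4] . pi = 0
  [1, 1, 1, 1] . pi = 1

Solving yields:
  pi_X = 58/467
  pi_Y = 245/934
  pi_Z = 171/467
  pi_W = 231/934

Verification (pi * P):
  58/467*1/6 + 245/934*1/12 + 171/467*1/6 + 231/934*1/12 = 58/467 = pi_X  (ok)
  58/467*1/12 + 245/934*5/12 + 171/467*1/3 + 231/934*1/12 = 245/934 = pi_Y  (ok)
  58/467*1/12 + 245/934*5/12 + 171/467*1/6 + 231/934*3/4 = 171/467 = pi_Z  (ok)
  58/467*2/3 + 245/934*1/12 + 171/467*1/3 + 231/934*1/12 = 231/934 = pi_W  (ok)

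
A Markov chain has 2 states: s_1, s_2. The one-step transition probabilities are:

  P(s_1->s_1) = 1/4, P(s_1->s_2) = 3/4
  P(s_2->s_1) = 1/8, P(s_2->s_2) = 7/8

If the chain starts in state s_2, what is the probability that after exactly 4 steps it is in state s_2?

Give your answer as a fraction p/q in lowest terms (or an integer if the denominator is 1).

Answer: 3511/4096

Derivation:
Computing P^4 by repeated multiplication:
P^1 =
  s_1: [1/4, 3/4]
  s_2: [1/8, 7/8]
P^2 =
  s_1: [5/32, 27/32]
  s_2: [9/64, 55/64]
P^3 =
  s_1: [37/256, 219/256]
  s_2: [73/512, 439/512]
P^4 =
  s_1: [293/2048, 1755/2048]
  s_2: [585/4096, 3511/4096]

(P^4)[s_2 -> s_2] = 3511/4096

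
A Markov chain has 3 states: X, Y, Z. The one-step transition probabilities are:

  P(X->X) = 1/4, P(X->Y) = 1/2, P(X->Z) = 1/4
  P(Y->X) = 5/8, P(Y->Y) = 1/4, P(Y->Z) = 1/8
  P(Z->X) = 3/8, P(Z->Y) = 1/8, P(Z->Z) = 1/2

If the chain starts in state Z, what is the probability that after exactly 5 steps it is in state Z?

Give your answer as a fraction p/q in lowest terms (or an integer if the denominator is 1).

Answer: 2321/8192

Derivation:
Computing P^5 by repeated multiplication:
P^1 =
  X: [1/4, 1/2, 1/4]
  Y: [5/8, 1/4, 1/8]
  Z: [3/8, 1/8, 1/2]
P^2 =
  X: [15/32, 9/32, 1/4]
  Y: [23/64, 25/64, 1/4]
  Z: [23/64, 9/32, 23/64]
P^3 =
  X: [99/256, 43/128, 71/256]
  Y: [219/512, 79/256, 135/512]
  Z: [205/512, 151/512, 39/128]
P^4 =
  X: [841/2048, 639/2048, 71/256]
  Y: [1633/4096, 1327/4096, 71/256]
  Z: [1633/4096, 639/2048, 1185/4096]
P^5 =
  X: [6581/16384, 2605/8192, 4593/16384]
  Y: [13309/32768, 5161/16384, 9137/32768]
  Z: [13211/32768, 10273/32768, 2321/8192]

(P^5)[Z -> Z] = 2321/8192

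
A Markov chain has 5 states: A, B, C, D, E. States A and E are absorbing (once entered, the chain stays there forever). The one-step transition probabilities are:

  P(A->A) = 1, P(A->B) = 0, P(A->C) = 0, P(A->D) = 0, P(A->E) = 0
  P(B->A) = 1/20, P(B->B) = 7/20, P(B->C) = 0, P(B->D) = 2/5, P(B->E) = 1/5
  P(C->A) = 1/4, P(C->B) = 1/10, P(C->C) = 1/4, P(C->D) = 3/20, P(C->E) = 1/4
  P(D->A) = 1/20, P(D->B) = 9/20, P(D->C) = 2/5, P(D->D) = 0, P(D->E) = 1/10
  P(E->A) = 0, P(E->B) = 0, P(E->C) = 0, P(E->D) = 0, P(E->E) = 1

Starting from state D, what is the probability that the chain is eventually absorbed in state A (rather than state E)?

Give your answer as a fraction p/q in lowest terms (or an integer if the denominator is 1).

Answer: 433/1190

Derivation:
Let a_i = P(absorbed in A | start in state i).
Boundary conditions: a_A = 1, a_E = 0.
For each transient state i, a_i = sum_j P(i->j) * a_j:
  a_B = 1/20*a_A + 7/20*a_B + 0*a_C + 2/5*a_D + 1/5*a_E
  a_C = 1/4*a_A + 1/10*a_B + 1/4*a_C + 3/20*a_D + 1/4*a_E
  a_D = 1/20*a_A + 9/20*a_B + 2/5*a_C + 0*a_D + 1/10*a_E

Substituting a_A = 1 and a_E = 0, rearrange to (I - Q) a = r where r[i] = P(i -> A):
  [13/20, 0, -2/5] . (a_B, a_C, a_D) = 1/20
  [-1/10, 3/4, -3/20] . (a_B, a_C, a_D) = 1/4
  [-9/20, -2/5, 1] . (a_B, a_C, a_D) = 1/20

Solving yields:
  a_B = 179/595
  a_C = 531/1190
  a_D = 433/1190

Starting state is D, so the absorption probability is a_D = 433/1190.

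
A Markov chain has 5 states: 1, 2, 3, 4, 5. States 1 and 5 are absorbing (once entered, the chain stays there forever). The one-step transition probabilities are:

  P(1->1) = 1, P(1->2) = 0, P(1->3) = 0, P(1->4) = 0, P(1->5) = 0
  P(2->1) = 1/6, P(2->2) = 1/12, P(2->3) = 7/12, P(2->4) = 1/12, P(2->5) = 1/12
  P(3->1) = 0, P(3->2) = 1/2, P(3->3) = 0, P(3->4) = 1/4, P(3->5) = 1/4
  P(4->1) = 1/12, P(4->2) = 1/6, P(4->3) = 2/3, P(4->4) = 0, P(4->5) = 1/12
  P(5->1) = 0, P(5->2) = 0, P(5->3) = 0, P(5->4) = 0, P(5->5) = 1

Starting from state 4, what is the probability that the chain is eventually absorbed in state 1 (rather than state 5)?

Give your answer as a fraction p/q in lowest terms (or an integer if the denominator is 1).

Let a_i = P(absorbed in 1 | start in state i).
Boundary conditions: a_1 = 1, a_5 = 0.
For each transient state i, a_i = sum_j P(i->j) * a_j:
  a_2 = 1/6*a_1 + 1/12*a_2 + 7/12*a_3 + 1/12*a_4 + 1/12*a_5
  a_3 = 0*a_1 + 1/2*a_2 + 0*a_3 + 1/4*a_4 + 1/4*a_5
  a_4 = 1/12*a_1 + 1/6*a_2 + 2/3*a_3 + 0*a_4 + 1/12*a_5

Substituting a_1 = 1 and a_5 = 0, rearrange to (I - Q) a = r where r[i] = P(i -> 1):
  [11/12, -7/12, -1/12] . (a_2, a_3, a_4) = 1/6
  [-1/2, 1, -1/4] . (a_2, a_3, a_4) = 0
  [-1/6, -2/3, 1] . (a_2, a_3, a_4) = 1/12

Solving yields:
  a_2 = 7/18
  a_3 = 5/18
  a_4 = 1/3

Starting state is 4, so the absorption probability is a_4 = 1/3.

Answer: 1/3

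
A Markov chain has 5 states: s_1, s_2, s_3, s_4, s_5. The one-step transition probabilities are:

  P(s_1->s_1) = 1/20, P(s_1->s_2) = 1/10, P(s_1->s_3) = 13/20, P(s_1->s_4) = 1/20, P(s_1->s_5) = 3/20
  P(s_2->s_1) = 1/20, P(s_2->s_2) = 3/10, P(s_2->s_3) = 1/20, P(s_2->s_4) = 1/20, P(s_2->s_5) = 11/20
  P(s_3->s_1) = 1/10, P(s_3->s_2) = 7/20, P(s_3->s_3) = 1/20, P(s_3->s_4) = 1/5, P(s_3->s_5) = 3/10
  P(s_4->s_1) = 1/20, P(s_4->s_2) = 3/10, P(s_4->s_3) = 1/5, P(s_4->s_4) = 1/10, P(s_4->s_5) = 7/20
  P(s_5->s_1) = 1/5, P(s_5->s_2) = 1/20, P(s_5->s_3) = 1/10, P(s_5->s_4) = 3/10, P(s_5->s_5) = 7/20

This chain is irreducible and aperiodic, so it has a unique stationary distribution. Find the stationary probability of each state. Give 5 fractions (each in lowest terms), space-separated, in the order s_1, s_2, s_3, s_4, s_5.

The stationary distribution satisfies pi = pi * P, i.e.:
  pi_s_1 = 1/20*pi_s_1 + 1/20*pi_s_2 + 1/10*pi_s_3 + 1/20*pi_s_4 + 1/5*pi_s_5
  pi_s_2 = 1/10*pi_s_1 + 3/10*pi_s_2 + 7/20*pi_s_3 + 3/10*pi_s_4 + 1/20*pi_s_5
  pi_s_3 = 13/20*pi_s_1 + 1/20*pi_s_2 + 1/20*pi_s_3 + 1/5*pi_s_4 + 1/10*pi_s_5
  pi_s_4 = 1/20*pi_s_1 + 1/20*pi_s_2 + 1/5*pi_s_3 + 1/10*pi_s_4 + 3/10*pi_s_5
  pi_s_5 = 3/20*pi_s_1 + 11/20*pi_s_2 + 3/10*pi_s_3 + 7/20*pi_s_4 + 7/20*pi_s_5
with normalization: pi_s_1 + pi_s_2 + pi_s_3 + pi_s_4 + pi_s_5 = 1.

Using the first 4 balance equations plus normalization, the linear system A*pi = b is:
  [-19/20, 1/20, 1/10, 1/20, 1/5] . pi = 0
  [1/10, -7/10, 7/20, 3/10, 1/20] . pi = 0
  [13/20, 1/20, -19/20, 1/5, 1/10] . pi = 0
  [1/20, 1/20, 1/5, -9/10, 3/10] . pi = 0
  [1, 1, 1, 1, 1] . pi = 1

Solving yields:
  pi_s_1 = 711/6356
  pi_s_2 = 38615/197036
  pi_s_3 = 7927/49259
  pi_s_4 = 8495/49259
  pi_s_5 = 17673/49259

Verification (pi * P):
  711/6356*1/20 + 38615/197036*1/20 + 7927/49259*1/10 + 8495/49259*1/20 + 17673/49259*1/5 = 711/6356 = pi_s_1  (ok)
  711/6356*1/10 + 38615/197036*3/10 + 7927/49259*7/20 + 8495/49259*3/10 + 17673/49259*1/20 = 38615/197036 = pi_s_2  (ok)
  711/6356*13/20 + 38615/197036*1/20 + 7927/49259*1/20 + 8495/49259*1/5 + 17673/49259*1/10 = 7927/49259 = pi_s_3  (ok)
  711/6356*1/20 + 38615/197036*1/20 + 7927/49259*1/5 + 8495/49259*1/10 + 17673/49259*3/10 = 8495/49259 = pi_s_4  (ok)
  711/6356*3/20 + 38615/197036*11/20 + 7927/49259*3/10 + 8495/49259*7/20 + 17673/49259*7/20 = 17673/49259 = pi_s_5  (ok)

Answer: 711/6356 38615/197036 7927/49259 8495/49259 17673/49259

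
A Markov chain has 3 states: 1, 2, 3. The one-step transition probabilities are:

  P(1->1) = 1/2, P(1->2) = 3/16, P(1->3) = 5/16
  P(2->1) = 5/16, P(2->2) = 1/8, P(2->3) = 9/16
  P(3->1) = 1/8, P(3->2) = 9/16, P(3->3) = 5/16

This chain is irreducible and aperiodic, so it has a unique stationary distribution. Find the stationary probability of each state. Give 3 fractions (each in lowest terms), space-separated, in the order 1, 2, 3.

The stationary distribution satisfies pi = pi * P, i.e.:
  pi_1 = 1/2*pi_1 + 5/16*pi_2 + 1/8*pi_3
  pi_2 = 3/16*pi_1 + 1/8*pi_2 + 9/16*pi_3
  pi_3 = 5/16*pi_1 + 9/16*pi_2 + 5/16*pi_3
with normalization: pi_1 + pi_2 + pi_3 = 1.

Using the first 2 balance equations plus normalization, the linear system A*pi = b is:
  [-1/2, 5/16, 1/8] . pi = 0
  [3/16, -7/8, 9/16] . pi = 0
  [1, 1, 1] . pi = 1

Solving yields:
  pi_1 = 73/248
  pi_2 = 39/124
  pi_3 = 97/248

Verification (pi * P):
  73/248*1/2 + 39/124*5/16 + 97/248*1/8 = 73/248 = pi_1  (ok)
  73/248*3/16 + 39/124*1/8 + 97/248*9/16 = 39/124 = pi_2  (ok)
  73/248*5/16 + 39/124*9/16 + 97/248*5/16 = 97/248 = pi_3  (ok)

Answer: 73/248 39/124 97/248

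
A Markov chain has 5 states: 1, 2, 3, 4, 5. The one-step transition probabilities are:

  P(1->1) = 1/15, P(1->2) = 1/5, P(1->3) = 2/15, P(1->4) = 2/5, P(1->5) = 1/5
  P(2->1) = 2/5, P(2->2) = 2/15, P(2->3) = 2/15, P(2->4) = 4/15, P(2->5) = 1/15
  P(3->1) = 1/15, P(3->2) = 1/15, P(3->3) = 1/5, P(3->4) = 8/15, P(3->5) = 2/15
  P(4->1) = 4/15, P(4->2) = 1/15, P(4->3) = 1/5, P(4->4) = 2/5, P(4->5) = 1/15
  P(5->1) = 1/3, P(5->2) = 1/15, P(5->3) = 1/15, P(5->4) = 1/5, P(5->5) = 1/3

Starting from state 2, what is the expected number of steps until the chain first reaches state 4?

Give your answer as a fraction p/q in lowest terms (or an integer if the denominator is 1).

Answer: 1559/509

Derivation:
Let h_i = expected steps to first reach 4 from state i.
Boundary: h_4 = 0.
First-step equations for the other states:
  h_1 = 1 + 1/15*h_1 + 1/5*h_2 + 2/15*h_3 + 2/5*h_4 + 1/5*h_5
  h_2 = 1 + 2/5*h_1 + 2/15*h_2 + 2/15*h_3 + 4/15*h_4 + 1/15*h_5
  h_3 = 1 + 1/15*h_1 + 1/15*h_2 + 1/5*h_3 + 8/15*h_4 + 2/15*h_5
  h_5 = 1 + 1/3*h_1 + 1/15*h_2 + 1/15*h_3 + 1/5*h_4 + 1/3*h_5

Substituting h_4 = 0 and rearranging gives the linear system (I - Q) h = 1:
  [14/15, -1/5, -2/15, -1/5] . (h_1, h_2, h_3, h_5) = 1
  [-2/5, 13/15, -2/15, -1/15] . (h_1, h_2, h_3, h_5) = 1
  [-1/15, -1/15, 4/5, -2/15] . (h_1, h_2, h_3, h_5) = 1
  [-1/3, -1/15, -1/15, 2/3] . (h_1, h_2, h_3, h_5) = 1

Solving yields:
  h_1 = 1422/509
  h_2 = 1559/509
  h_3 = 1176/509
  h_5 = 1748/509

Starting state is 2, so the expected hitting time is h_2 = 1559/509.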